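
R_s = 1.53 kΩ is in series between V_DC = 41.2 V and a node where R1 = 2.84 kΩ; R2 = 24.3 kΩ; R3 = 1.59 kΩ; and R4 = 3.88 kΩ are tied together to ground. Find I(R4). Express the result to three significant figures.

I ≈ 3.59 mA

Combine the parallel branches: R_p = (1/2.84 + 1/24.3 + 1/1.59 + 1/3.88)⁻¹ = 0.7813 kΩ.
Node voltage V_A = V_DC · R_p/(R_s + R_p) = 41.2 × 0.3380 = 13.93 V.
I(R4) = V_A / R4 = 13.93/3.88 = 3.589 mA.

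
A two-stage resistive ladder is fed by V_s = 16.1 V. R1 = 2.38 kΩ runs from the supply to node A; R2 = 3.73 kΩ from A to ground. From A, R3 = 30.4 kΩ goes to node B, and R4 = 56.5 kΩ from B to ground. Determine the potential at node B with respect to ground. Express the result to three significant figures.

Node A sees R2 in parallel with the series input of stage 2, R3 + R4 = 86.90 kΩ.
Effective lower resistance at A: R2 ‖ 86.90 = 3.576 kΩ.
V_A = 16.1 × 3.576/(2.38 + 3.576) = 9.667 V.
Stage 2 is unloaded, so V_B = V_A · R4/(R3+R4) = 9.667 × 56.5/86.90 = 6.285 V.

V_B ≈ 6.29 V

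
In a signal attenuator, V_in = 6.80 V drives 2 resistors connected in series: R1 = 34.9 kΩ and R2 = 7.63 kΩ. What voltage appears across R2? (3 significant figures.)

V ≈ 1.22 V

ΣR = 34.9 + 7.63 = 42.53 kΩ.
Voltage divider: V = V_in · (7.630 / 42.53) = 6.80 × 0.1794 = 1.220 V.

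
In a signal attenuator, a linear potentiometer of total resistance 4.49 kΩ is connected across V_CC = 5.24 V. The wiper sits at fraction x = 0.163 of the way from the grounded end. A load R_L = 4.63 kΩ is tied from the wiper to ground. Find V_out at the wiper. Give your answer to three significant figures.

V_out ≈ 0.754 V

Split the track: R_lower = x·R_p = 0.7319 kΩ, R_upper = (1−x)·R_p = 3.758 kΩ.
R_L loads the lower segment: effective lower R = 0.6320 kΩ.
V_out = 5.24 × 0.6320/(3.758 + 0.6320) = 0.7543 V.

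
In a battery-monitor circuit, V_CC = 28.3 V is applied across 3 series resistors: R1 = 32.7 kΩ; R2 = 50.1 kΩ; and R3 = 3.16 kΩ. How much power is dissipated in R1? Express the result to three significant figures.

ΣR = 85.96 kΩ → I = 28.3/85.96 = 0.3292 mA.
V(R1) = I·R = 10.77 V; P = V·I = 10.77 × 0.3292 = 3.544 mW.

P ≈ 3.54 mW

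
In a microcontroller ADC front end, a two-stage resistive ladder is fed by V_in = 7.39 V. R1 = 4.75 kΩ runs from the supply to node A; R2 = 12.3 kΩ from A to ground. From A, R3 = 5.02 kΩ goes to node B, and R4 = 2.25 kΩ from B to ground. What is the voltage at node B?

V_B ≈ 1.12 V

Node A sees R2 in parallel with the series input of stage 2, R3 + R4 = 7.270 kΩ.
Effective lower resistance at A: R2 ‖ 7.270 = 4.569 kΩ.
V_A = 7.39 × 4.569/(4.75 + 4.569) = 3.623 V.
V_B = V_A × 0.3095 = 1.121 V.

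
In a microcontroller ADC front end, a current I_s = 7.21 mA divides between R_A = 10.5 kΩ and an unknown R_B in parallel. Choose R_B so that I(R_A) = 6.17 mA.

R_B ≈ 62.3 kΩ

Two-branch current divider: I_A = I_s · R_B/(R_A + R_B).
6.17/7.21 = R_B/(R_A + R_B) → R_B = R_A · (0.8558)/(1 − 0.8558) = 10.5 × 5.933 = 62.29 kΩ.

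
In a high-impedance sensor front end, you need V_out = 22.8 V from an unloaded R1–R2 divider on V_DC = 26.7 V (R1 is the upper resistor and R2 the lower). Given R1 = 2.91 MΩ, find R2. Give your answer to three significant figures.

Required fraction k = V_out/V_DC = 0.8539.
R2 = R1 · 0.8539/(1 − 0.8539) = 17.01 MΩ.

R2 ≈ 17.0 MΩ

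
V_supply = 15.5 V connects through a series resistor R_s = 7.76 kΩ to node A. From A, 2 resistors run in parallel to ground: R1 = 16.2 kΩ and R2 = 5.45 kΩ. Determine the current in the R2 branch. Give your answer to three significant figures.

I ≈ 0.980 mA

Parallel bank: R_p = 1/(1/16.2 + 1/5.45) = 4.078 kΩ.
V_A by voltage divider: V_A = 15.5 × 4.078/(7.76 + 4.078) = 5.340 V.
Branch current I = V_A/R2 = 5.340/5.45 = 0.9797 mA.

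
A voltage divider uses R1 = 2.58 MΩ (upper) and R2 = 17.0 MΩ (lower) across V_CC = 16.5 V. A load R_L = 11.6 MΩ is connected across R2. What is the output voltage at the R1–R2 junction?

V_out ≈ 12.0 V

The load sits in parallel with R2, giving an effective lower resistance R2' = R2·R_L/(R2+R_L) = 6.895 MΩ.
Voltage divider with the loaded lower leg: V_out = 16.5 × 6.895/(2.58 + 6.895) = 16.5 × 0.7277 = 12.01 V.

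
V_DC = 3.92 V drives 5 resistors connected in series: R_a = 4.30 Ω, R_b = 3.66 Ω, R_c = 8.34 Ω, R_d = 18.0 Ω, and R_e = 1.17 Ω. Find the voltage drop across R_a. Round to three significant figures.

V ≈ 0.475 V

ΣR = 4.30 + 3.66 + 8.34 + 18.0 + 1.17 = 35.47 Ω.
Voltage divider: V = V_DC · (4.300 / 35.47) = 3.92 × 0.1212 = 0.4752 V.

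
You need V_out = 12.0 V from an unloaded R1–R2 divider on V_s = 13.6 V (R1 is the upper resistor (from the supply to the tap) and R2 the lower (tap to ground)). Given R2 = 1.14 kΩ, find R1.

R1 ≈ 0.152 kΩ

Required fraction k = V_out/V_s = 0.8824.
So R1 = R2 · (V_s/V_out − 1) = 1.14 × (13.6/12.0 − 1) = 1.14 × 0.1333 = 0.1520 kΩ.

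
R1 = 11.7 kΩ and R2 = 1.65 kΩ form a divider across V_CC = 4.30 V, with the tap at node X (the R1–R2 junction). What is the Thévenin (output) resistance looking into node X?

Zeroing V_CC shorts the top of R1 to ground, so R_th = R1 ‖ R2 = 1.446 kΩ.

R_th ≈ 1.45 kΩ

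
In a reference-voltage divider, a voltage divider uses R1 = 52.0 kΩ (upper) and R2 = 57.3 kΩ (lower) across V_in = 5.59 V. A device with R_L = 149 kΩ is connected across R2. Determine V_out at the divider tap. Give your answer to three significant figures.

First combine the lower leg with the load: R2 ‖ R_L = 41.38 kΩ.
Then V_out = V_in · R2'/(R1 + R2') = 5.59 × 41.38/93.38 = 2.477 V.
(Unloaded it would be 2.93 V; the load pulls it down.)

V_out ≈ 2.48 V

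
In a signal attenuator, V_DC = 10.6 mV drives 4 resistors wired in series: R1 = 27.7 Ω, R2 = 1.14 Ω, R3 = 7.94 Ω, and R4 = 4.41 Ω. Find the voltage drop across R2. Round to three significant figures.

V ≈ 0.293 mV

ΣR = 27.7 + 1.14 + 7.94 + 4.41 = 41.19 Ω.
V = V_DC · R/ΣR = 10.6 × 0.02768 = 0.2934 mV.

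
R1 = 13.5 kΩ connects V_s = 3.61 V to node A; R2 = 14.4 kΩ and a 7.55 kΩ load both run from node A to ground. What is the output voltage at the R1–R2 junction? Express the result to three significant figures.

V_out ≈ 0.969 V

The load sits in parallel with R2, giving an effective lower resistance R2' = R2·R_L/(R2+R_L) = 4.953 kΩ.
Then V_out = V_s · R2'/(R1 + R2') = 3.61 × 4.953/18.45 = 0.9690 V.
(Unloaded it would be 1.86 V; the load pulls it down.)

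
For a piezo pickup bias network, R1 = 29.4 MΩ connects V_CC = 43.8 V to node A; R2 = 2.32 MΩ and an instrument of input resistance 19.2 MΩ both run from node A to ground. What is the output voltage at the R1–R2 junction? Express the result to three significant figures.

V_out ≈ 2.88 V

The load sits in parallel with R2, giving an effective lower resistance R2' = R2·R_L/(R2+R_L) = 2.070 MΩ.
Now apply the divider: V_out = 43.8 × 0.06577 = 2.881 V.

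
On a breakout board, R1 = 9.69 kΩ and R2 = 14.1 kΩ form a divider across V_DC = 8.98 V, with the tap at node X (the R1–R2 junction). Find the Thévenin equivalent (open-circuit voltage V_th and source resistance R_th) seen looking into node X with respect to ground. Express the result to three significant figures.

V_th ≈ 5.32 V, R_th ≈ 5.74 kΩ

Open-circuit (no load on X): V_th = V_DC · R2/(R1 + R2) = 8.98 × 14.1/(9.690 + 14.1) = 5.322 V.
Looking into X with the source shorted: R_th = R1·R2/(R1+R2) = 9.690 × 14.1/23.79 = 5.743 kΩ.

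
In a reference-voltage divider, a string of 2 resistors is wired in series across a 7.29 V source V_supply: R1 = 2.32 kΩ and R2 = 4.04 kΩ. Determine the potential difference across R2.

ΣR = 2.32 + 4.04 = 6.360 kΩ.
V = V_supply · R/ΣR = 7.29 × 0.6352 = 4.631 V.

V ≈ 4.63 V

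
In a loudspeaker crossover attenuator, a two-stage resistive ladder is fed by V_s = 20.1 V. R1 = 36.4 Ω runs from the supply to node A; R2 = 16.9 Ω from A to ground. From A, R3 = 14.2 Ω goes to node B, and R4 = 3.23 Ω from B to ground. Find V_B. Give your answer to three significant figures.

The second stage (R3 + R4 = 17.43 Ω) loads node A in parallel with R2.
R2 ‖ (R3+R4) = 8.580 Ω.
First divider: V_A = V_s · 8.580/(36.4 + 8.580) = 3.834 V.
Stage 2 is unloaded, so V_B = V_A · R4/(R3+R4) = 3.834 × 3.23/17.43 = 0.7105 V.

V_B ≈ 0.711 V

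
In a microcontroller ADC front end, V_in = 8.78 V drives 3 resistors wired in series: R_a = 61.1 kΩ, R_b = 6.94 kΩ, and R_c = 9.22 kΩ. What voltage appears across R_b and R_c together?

ΣR = 61.1 + 6.94 + 9.22 = 77.26 kΩ.
R_{R_b..R_c} = 6.94 + 9.22 = 16.16 kΩ.
V = V_in · R/ΣR = 8.78 × 0.2092 = 1.836 V.

V ≈ 1.84 V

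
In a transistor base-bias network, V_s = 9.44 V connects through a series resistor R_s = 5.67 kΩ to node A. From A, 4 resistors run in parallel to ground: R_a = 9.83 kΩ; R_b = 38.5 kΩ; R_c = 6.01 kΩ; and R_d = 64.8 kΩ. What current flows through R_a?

I ≈ 0.349 mA

Equivalent of the parallel group: R_p = 3.231 kΩ.
V_A = 9.44 × 3.231/8.901 = 3.426 V.
Branch current I = V_A/R_a = 3.426/9.83 = 0.3486 mA.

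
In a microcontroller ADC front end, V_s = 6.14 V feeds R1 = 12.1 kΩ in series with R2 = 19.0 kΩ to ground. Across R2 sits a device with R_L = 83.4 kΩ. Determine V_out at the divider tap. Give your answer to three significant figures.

V_out ≈ 3.45 V

The load sits in parallel with R2, giving an effective lower resistance R2' = R2·R_L/(R2+R_L) = 15.47 kΩ.
Then V_out = V_s · R2'/(R1 + R2') = 6.14 × 15.47/27.57 = 3.446 V.
(Unloaded it would be 3.75 V; the load pulls it down.)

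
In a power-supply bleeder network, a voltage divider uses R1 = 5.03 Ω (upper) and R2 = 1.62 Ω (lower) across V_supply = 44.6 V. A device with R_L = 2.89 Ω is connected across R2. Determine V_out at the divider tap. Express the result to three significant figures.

V_out ≈ 7.63 V

The load sits in parallel with R2, giving an effective lower resistance R2' = R2·R_L/(R2+R_L) = 1.038 Ω.
Then V_out = V_supply · R2'/(R1 + R2') = 44.6 × 1.038/6.068 = 7.630 V.
(Unloaded it would be 10.9 V; the load pulls it down.)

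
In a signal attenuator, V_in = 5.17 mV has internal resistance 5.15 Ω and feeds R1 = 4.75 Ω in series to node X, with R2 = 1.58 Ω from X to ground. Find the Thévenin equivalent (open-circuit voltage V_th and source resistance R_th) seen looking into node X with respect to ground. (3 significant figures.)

R1' = 5.15 + 4.75 = 9.900 Ω (source resistance + R1).
Open-circuit (no load on X): V_th = V_in · R2/(R1' + R2) = 5.17 × 1.58/(9.900 + 1.58) = 0.7116 mV.
Looking into X with the source shorted: R_th = R1'·R2/(R1'+R2) = 9.900 × 1.58/11.48 = 1.363 Ω.

V_th ≈ 0.712 mV, R_th ≈ 1.36 Ω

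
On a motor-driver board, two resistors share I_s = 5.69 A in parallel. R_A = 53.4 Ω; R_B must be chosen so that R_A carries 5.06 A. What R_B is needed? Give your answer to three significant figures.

R_B ≈ 429 Ω

Two-branch current divider: I_A = I_s · R_B/(R_A + R_B).
5.06/5.69 = R_B/(R_A + R_B) → R_B = R_A · (0.8893)/(1 − 0.8893) = 53.4 × 8.032 = 428.9 Ω.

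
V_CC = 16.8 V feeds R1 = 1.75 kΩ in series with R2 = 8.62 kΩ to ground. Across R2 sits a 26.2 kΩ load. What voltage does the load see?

V_out ≈ 13.2 V

The load sits in parallel with R2, giving an effective lower resistance R2' = R2·R_L/(R2+R_L) = 6.486 kΩ.
Voltage divider with the loaded lower leg: V_out = 16.8 × 6.486/(1.75 + 6.486) = 16.8 × 0.7875 = 13.23 V.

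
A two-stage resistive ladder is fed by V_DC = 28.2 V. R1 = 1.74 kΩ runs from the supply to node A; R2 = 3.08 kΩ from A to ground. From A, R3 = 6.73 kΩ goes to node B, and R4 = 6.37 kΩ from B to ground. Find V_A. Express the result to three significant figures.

V_A ≈ 16.6 V

Node A sees R2 in parallel with the series input of stage 2, R3 + R4 = 13.10 kΩ.
Effective lower resistance at A: R2 ‖ 13.10 = 2.494 kΩ.
So V_A = 28.2 × 0.5890 = 16.61 V.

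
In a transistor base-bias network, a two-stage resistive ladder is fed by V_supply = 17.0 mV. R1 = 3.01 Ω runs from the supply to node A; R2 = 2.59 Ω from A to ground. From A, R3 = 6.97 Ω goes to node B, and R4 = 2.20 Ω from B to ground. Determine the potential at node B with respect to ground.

V_B ≈ 1.64 mV

The second stage (R3 + R4 = 9.170 Ω) loads node A in parallel with R2.
R2 ‖ (R3+R4) = 2.020 Ω.
First divider: V_A = V_supply · 2.020/(3.01 + 2.020) = 6.826 mV.
Then the unloaded second divider: V_B = V_A × R4/(R3+R4) = 6.826 × 0.2399 = 1.638 mV.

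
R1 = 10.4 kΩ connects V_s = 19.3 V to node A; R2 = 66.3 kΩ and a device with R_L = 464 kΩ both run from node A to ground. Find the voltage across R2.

First combine the lower leg with the load: R2 ‖ R_L = 58.01 kΩ.
Now apply the divider: V_out = 19.3 × 0.8480 = 16.37 V.
(Unloaded it would be 16.7 V; the load pulls it down.)

V_out ≈ 16.4 V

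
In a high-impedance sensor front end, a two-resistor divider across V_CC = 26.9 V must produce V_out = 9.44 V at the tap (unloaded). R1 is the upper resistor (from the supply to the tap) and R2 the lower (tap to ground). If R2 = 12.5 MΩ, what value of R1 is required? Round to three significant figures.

Required fraction k = V_out/V_CC = 0.3509.
So R1 = R2 · (V_CC/V_out − 1) = 12.5 × (26.9/9.44 − 1) = 12.5 × 1.850 = 23.12 MΩ.

R1 ≈ 23.1 MΩ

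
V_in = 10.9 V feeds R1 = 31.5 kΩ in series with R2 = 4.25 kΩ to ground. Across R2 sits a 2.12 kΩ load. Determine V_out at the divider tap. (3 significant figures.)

The load sits in parallel with R2, giving an effective lower resistance R2' = R2·R_L/(R2+R_L) = 1.414 kΩ.
Then V_out = V_in · R2'/(R1 + R2') = 10.9 × 1.414/32.91 = 0.4684 V.
(Unloaded it would be 1.30 V; the load pulls it down.)

V_out ≈ 0.468 V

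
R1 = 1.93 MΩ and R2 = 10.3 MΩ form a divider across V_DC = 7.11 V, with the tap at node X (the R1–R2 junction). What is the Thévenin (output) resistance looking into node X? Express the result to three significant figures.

R_th ≈ 1.63 MΩ

Zeroing V_DC shorts the top of R1 to ground, so R_th = R1 ‖ R2 = 1.625 MΩ.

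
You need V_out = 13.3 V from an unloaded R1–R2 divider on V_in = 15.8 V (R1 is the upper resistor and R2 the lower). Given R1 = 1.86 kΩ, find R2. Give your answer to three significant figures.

R2 ≈ 9.90 kΩ

V_out/V_in = R2/(R1+R2) = 0.8418.
So R2 = R1 · V_out/(V_in − V_out) = 1.86 × 13.3/(15.8 − 13.3) = 1.86 × 5.320 = 9.895 kΩ.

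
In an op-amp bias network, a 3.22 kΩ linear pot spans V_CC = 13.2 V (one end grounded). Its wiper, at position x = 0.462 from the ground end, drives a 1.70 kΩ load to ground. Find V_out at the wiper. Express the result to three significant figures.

V_out ≈ 4.15 V

The pot divides into 1.732 kΩ above the wiper and 1.488 kΩ below.
R_L loads the lower segment: effective lower R = 0.7934 kΩ.
V_out = 13.2 × 0.7934/(1.732 + 0.7934) = 4.146 V.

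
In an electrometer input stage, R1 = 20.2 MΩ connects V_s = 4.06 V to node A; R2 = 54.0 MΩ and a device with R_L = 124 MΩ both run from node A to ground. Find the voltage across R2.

First combine the lower leg with the load: R2 ‖ R_L = 37.62 MΩ.
Voltage divider with the loaded lower leg: V_out = 4.06 × 37.62/(20.2 + 37.62) = 4.06 × 0.6506 = 2.642 V.
(Unloaded it would be 2.95 V; the load pulls it down.)

V_out ≈ 2.64 V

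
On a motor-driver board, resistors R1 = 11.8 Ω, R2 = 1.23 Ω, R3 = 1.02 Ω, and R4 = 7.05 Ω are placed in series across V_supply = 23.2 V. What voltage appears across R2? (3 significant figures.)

ΣR = 11.8 + 1.23 + 1.02 + 7.05 = 21.10 Ω.
V = V_supply · R/ΣR = 23.2 × 0.05829 = 1.352 V.

V ≈ 1.35 V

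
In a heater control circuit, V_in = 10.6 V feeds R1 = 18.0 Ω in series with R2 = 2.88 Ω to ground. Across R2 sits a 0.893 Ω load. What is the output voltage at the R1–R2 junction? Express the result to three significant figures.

First combine the lower leg with the load: R2 ‖ R_L = 0.6816 Ω.
Then V_out = V_in · R2'/(R1 + R2') = 10.6 × 0.6816/18.68 = 0.3868 V.

V_out ≈ 0.387 V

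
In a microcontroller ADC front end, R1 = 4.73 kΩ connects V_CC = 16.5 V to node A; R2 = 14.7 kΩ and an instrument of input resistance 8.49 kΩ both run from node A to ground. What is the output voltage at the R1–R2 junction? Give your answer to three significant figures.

V_out ≈ 8.78 V

R2 ‖ R_L = (14.7 × 8.49)/(14.7 + 8.49) = 5.382 kΩ.
Voltage divider with the loaded lower leg: V_out = 16.5 × 5.382/(4.73 + 5.382) = 16.5 × 0.5322 = 8.782 V.
(Unloaded it would be 12.5 V; the load pulls it down.)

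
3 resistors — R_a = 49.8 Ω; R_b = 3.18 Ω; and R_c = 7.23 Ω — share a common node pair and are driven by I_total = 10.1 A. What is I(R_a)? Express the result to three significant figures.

I ≈ 0.429 A

Conductances: ΣG = 1/49.8 + 1/3.18 + 1/7.23 = 0.4729 (1/Ω).
By the current-divider rule, I = I_total · G_k/ΣG = 10.1 × 0.04247 = 0.4289 A.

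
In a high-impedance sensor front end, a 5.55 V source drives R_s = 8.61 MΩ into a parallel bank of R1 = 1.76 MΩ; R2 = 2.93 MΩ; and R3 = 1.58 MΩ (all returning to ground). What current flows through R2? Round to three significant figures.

Equivalent of the parallel group: R_p = 0.6483 MΩ.
Node voltage V_A = V_CC · R_p/(R_s + R_p) = 5.55 × 0.07003 = 0.3887 V.
I(R2) = V_A / R2 = 0.3887/2.93 = 0.1326 µA.

I ≈ 0.133 µA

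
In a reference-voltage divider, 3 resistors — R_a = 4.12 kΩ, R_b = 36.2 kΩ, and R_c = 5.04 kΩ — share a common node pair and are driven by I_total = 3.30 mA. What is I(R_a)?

Total conductance ΣG = 1/4.12 + 1/36.2 + 1/5.04 = 0.4688 (units of 1/kΩ).
R_a takes the fraction G_k/ΣG = 0.2427/0.4688 = 0.5178, so I = 3.30 × 0.5178 = 1.709 mA.

I ≈ 1.71 mA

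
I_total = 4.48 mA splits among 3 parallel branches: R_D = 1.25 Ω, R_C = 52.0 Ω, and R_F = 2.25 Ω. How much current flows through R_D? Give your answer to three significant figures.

Conductances: ΣG = 1/1.25 + 1/52.0 + 1/2.25 = 1.264 (1/Ω).
R_D takes the fraction G_k/ΣG = 0.8000/1.264 = 0.6331, so I = 4.48 × 0.6331 = 2.836 mA.

I ≈ 2.84 mA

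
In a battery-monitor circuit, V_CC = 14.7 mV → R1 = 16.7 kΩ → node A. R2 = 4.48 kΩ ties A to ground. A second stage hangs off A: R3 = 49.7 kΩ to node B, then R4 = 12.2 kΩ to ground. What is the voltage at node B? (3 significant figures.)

V_B ≈ 0.580 mV

The second stage (R3 + R4 = 61.90 kΩ) loads node A in parallel with R2.
R2 ‖ (R3+R4) = 4.178 kΩ.
V_A = 14.7 × 4.178/(16.7 + 4.178) = 2.941 mV.
Then the unloaded second divider: V_B = V_A × R4/(R3+R4) = 2.941 × 0.1971 = 0.5797 mV.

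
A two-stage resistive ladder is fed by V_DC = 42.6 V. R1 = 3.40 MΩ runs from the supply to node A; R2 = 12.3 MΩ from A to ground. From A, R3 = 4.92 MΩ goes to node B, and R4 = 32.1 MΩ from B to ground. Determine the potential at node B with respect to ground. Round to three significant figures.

V_B ≈ 27.0 V

Looking into the second stage from A: R3 + R4 = 37.02 MΩ appears in parallel with R2.
Effective lower resistance at A: R2 ‖ 37.02 = 9.232 MΩ.
V_A = 42.6 × 9.232/(3.40 + 9.232) = 31.13 V.
V_B = V_A × 0.8671 = 27.00 V.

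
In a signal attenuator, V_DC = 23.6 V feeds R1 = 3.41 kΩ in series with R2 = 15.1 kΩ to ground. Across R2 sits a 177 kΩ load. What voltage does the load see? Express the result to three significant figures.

The load sits in parallel with R2, giving an effective lower resistance R2' = R2·R_L/(R2+R_L) = 13.91 kΩ.
Then V_out = V_DC · R2'/(R1 + R2') = 23.6 × 13.91/17.32 = 18.95 V.

V_out ≈ 19.0 V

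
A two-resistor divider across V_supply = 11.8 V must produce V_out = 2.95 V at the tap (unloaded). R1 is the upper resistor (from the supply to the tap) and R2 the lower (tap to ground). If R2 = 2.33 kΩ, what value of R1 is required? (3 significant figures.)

R1 ≈ 6.99 kΩ

V_out/V_supply = R2/(R1+R2) = 0.2500.
So R1 = R2 · (V_supply/V_out − 1) = 2.33 × (11.8/2.95 − 1) = 2.33 × 3.000 = 6.990 kΩ.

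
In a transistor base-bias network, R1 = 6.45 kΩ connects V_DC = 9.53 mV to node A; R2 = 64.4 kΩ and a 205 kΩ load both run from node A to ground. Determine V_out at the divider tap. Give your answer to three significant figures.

V_out ≈ 8.42 mV

First combine the lower leg with the load: R2 ‖ R_L = 49.01 kΩ.
Now apply the divider: V_out = 9.53 × 0.8837 = 8.422 mV.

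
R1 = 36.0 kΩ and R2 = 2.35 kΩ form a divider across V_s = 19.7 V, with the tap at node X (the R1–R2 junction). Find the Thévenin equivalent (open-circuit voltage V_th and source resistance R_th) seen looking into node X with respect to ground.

V_th ≈ 1.21 V, R_th ≈ 2.21 kΩ

With X open, the divider is unloaded: V_th = 19.7 × 2.35/38.35 = 1.207 V.
With V_s suppressed (replaced by a short), R_th = R1 ‖ R2 = (36.00 × 2.35)/(36.00 + 2.35) = 2.206 kΩ.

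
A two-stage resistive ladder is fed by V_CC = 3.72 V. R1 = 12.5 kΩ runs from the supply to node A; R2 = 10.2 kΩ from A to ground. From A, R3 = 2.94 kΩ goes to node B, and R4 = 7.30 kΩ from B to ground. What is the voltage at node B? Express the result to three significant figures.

V_B ≈ 0.770 V

The second stage (R3 + R4 = 10.24 kΩ) loads node A in parallel with R2.
Effective lower resistance at A: R2 ‖ 10.24 = 5.110 kΩ.
V_A = 3.72 × 5.110/(12.5 + 5.110) = 1.079 V.
Then the unloaded second divider: V_B = V_A × R4/(R3+R4) = 1.079 × 0.7129 = 0.7695 V.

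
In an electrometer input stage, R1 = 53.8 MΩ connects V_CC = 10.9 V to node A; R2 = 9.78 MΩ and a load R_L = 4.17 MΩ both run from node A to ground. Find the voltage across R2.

V_out ≈ 0.562 V

First combine the lower leg with the load: R2 ‖ R_L = 2.923 MΩ.
Now apply the divider: V_out = 10.9 × 0.05154 = 0.5618 V.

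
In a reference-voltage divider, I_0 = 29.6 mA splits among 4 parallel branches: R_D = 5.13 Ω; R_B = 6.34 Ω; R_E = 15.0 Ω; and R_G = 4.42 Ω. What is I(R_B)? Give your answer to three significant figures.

I ≈ 7.23 mA

Total conductance ΣG = 1/5.13 + 1/6.34 + 1/15.0 + 1/4.42 = 0.6456 (units of 1/Ω).
Current divider: I(R_B) = I_0 · G_k/ΣG = 29.6 × (0.1577/0.6456) = 29.6 × 0.2443 = 7.232 mA.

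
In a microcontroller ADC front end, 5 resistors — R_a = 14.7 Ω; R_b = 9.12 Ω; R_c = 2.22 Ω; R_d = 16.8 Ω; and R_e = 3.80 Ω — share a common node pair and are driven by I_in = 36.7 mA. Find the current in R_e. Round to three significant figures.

Conductances: ΣG = 1/14.7 + 1/9.12 + 1/2.22 + 1/16.8 + 1/3.80 = 0.9508 (1/Ω).
By the current-divider rule, I = I_in · G_k/ΣG = 36.7 × 0.2768 = 10.16 mA.

I ≈ 10.2 mA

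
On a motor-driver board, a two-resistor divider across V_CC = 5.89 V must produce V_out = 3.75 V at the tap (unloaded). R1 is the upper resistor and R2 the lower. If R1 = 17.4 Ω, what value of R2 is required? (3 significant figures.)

R2 ≈ 30.5 Ω

Required fraction k = V_out/V_CC = 0.6367.
R2 = R1 · 0.6367/(1 − 0.6367) = 30.49 Ω.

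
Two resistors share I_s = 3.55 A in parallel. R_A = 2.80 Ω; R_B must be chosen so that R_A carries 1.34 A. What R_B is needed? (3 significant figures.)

R_B ≈ 1.70 Ω

Two-branch current divider: I_A = I_s · R_B/(R_A + R_B).
1.34/3.55 = R_B/(R_A + R_B) → R_B = R_A · (0.3775)/(1 − 0.3775) = 2.80 × 0.6063 = 1.698 Ω.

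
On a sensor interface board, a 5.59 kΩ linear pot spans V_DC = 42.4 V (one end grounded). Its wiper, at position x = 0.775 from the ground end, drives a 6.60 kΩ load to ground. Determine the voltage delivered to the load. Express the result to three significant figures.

Lower segment x·R_p = 4.332 kΩ; upper segment (1−x)·R_p = 1.258 kΩ.
(x·R_p) ‖ R_L = 2.615 kΩ.
Then V_out = V_DC · 2.615/(1.258 + 2.615) = 28.63 V.

V_out ≈ 28.6 V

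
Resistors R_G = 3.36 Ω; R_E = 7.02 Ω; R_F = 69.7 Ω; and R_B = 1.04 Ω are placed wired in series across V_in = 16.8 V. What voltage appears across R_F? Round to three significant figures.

ΣR = 3.36 + 7.02 + 69.7 + 1.04 = 81.12 Ω.
By the voltage-divider rule, V = 16.8 × 69.70/81.12 = 14.43 V.

V ≈ 14.4 V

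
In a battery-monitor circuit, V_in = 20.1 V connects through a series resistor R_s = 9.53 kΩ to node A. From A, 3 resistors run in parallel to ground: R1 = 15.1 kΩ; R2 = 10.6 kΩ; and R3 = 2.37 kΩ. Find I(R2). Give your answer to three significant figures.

Combine the parallel branches: R_p = (1/15.1 + 1/10.6 + 1/2.37)⁻¹ = 1.717 kΩ.
Node voltage V_A = V_in · R_p/(R_s + R_p) = 20.1 × 0.1526 = 3.068 V.
I(R2) = V_A / R2 = 3.068/10.6 = 0.2894 mA.

I ≈ 0.289 mA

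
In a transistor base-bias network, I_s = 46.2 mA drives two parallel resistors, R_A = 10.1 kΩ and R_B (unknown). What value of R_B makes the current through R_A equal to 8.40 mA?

In a two-way split, I_A/I_s = R_B/(R_A + R_B).
With f = 0.1818, R_B = R_A · f/(1−f) = 10.1 × 0.2222 = 2.244 kΩ.

R_B ≈ 2.24 kΩ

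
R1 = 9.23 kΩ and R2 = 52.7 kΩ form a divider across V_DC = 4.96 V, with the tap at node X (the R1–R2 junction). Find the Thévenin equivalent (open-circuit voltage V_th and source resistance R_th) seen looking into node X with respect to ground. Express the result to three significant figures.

V_th ≈ 4.22 V, R_th ≈ 7.85 kΩ

Open-circuit (no load on X): V_th = V_DC · R2/(R1 + R2) = 4.96 × 52.7/(9.230 + 52.7) = 4.221 V.
With V_DC suppressed (replaced by a short), R_th = R1 ‖ R2 = (9.230 × 52.7)/(9.230 + 52.7) = 7.854 kΩ.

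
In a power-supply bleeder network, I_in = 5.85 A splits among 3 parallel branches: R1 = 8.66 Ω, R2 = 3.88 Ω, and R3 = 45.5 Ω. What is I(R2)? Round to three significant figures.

Total conductance ΣG = 1/8.66 + 1/3.88 + 1/45.5 = 0.3952 (units of 1/Ω).
By the current-divider rule, I = I_in · G_k/ΣG = 5.85 × 0.6522 = 3.815 A.

I ≈ 3.82 A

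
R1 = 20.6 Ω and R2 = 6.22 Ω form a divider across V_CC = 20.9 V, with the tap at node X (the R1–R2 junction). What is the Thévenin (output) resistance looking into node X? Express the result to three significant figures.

Looking into X with the source shorted: R_th = R1·R2/(R1+R2) = 20.60 × 6.22/26.82 = 4.777 Ω.

R_th ≈ 4.78 Ω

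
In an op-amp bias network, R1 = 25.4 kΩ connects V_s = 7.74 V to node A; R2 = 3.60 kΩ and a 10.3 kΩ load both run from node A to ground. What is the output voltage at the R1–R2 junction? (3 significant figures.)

V_out ≈ 0.736 V

First combine the lower leg with the load: R2 ‖ R_L = 2.668 kΩ.
Now apply the divider: V_out = 7.74 × 0.09504 = 0.7356 V.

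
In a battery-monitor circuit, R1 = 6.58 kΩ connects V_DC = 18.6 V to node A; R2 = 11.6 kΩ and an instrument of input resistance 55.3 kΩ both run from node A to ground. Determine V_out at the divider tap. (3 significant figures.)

First combine the lower leg with the load: R2 ‖ R_L = 9.589 kΩ.
Now apply the divider: V_out = 18.6 × 0.5930 = 11.03 V.
(Unloaded it would be 11.9 V; the load pulls it down.)

V_out ≈ 11.0 V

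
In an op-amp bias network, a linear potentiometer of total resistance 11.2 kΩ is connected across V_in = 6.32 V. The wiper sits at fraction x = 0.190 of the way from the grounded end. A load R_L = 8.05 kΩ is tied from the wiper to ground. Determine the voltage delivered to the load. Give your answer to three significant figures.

V_out ≈ 0.989 V

The pot divides into 9.072 kΩ above the wiper and 2.128 kΩ below.
Lower segment in parallel with the load: 2.128 ‖ 8.05 = 1.683 kΩ.
V_out = 6.32 × 1.683/(9.072 + 1.683) = 0.9890 V.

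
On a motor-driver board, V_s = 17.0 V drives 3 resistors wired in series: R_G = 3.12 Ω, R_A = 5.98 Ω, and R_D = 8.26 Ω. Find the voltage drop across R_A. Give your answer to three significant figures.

V ≈ 5.86 V

Total series resistance ΣR = 3.12 + 5.98 + 8.26 = 17.36 Ω.
By the voltage-divider rule, V = 17.0 × 5.980/17.36 = 5.856 V.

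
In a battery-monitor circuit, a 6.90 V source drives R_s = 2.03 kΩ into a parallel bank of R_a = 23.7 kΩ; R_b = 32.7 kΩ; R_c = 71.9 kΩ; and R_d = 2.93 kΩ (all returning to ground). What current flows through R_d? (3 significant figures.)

Equivalent of the parallel group: R_p = 2.337 kΩ.
V_A = 6.90 × 2.337/4.367 = 3.692 V.
Branch current I = V_A/R_d = 3.692/2.93 = 1.260 mA.
(Check via current divider: I_total = 1.580 mA; share G_k/ΣG = 0.7975 → same result.)

I ≈ 1.26 mA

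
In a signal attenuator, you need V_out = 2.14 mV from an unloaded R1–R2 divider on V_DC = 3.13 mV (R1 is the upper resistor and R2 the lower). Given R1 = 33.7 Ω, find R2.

Required fraction k = V_out/V_DC = 0.6837.
Rearranging, R2 = R1·k/(1−k) = 33.7 × 2.162 = 72.85 Ω.

R2 ≈ 72.8 Ω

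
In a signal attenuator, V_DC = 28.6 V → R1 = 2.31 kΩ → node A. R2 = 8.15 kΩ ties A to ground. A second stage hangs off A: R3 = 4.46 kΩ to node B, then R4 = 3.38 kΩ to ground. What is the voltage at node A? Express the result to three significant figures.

V_A ≈ 18.1 V

Looking into the second stage from A: R3 + R4 = 7.840 kΩ appears in parallel with R2.
R2 ‖ (R3+R4) = 3.996 kΩ.
V_A = 28.6 × 3.996/(2.31 + 3.996) = 18.12 V.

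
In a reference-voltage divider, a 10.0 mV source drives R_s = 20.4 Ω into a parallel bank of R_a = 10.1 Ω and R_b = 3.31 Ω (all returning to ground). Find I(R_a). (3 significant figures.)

Combine the parallel branches: R_p = (1/10.1 + 1/3.31)⁻¹ = 2.493 Ω.
V_A = 10.0 × 2.493/22.89 = 1.089 mV.
I(R_a) = V_A / R_a = 1.089/10.1 = 0.1078 mA.
(Check via current divider: I_total = 0.4368 mA; share G_k/ΣG = 0.2468 → same result.)

I ≈ 0.108 mA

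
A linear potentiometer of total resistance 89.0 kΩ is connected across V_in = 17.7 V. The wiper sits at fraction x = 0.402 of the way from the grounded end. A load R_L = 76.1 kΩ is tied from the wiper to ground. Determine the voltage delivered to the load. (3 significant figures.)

V_out ≈ 5.55 V

Lower segment x·R_p = 35.78 kΩ; upper segment (1−x)·R_p = 53.22 kΩ.
R_L loads the lower segment: effective lower R = 24.34 kΩ.
Loaded-divider output: V_out = 17.7 × 0.3138 = 5.554 V.
(Unloaded: V_out = x·V_in = 7.12 V.)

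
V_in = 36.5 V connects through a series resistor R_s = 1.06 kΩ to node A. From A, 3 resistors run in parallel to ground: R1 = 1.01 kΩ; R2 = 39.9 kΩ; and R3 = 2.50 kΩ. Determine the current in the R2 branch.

I ≈ 0.366 mA

Equivalent of the parallel group: R_p = 0.7066 kΩ.
Node voltage V_A = V_in · R_p/(R_s + R_p) = 36.5 × 0.4000 = 14.60 V.
Branch current I = V_A/R2 = 14.60/39.9 = 0.3659 mA.
(Check via current divider: I_total = 20.66 mA; share G_k/ΣG = 0.01771 → same result.)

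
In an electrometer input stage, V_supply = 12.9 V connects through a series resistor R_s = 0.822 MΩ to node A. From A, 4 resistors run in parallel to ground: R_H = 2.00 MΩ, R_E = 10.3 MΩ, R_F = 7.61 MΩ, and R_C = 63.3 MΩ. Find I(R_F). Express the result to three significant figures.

Equivalent of the parallel group: R_p = 1.344 MΩ.
V_A by voltage divider: V_A = 12.9 × 1.344/(0.822 + 1.344) = 8.003 V.
I(R_F) = V_A / R_F = 8.003/7.61 = 1.052 µA.

I ≈ 1.05 µA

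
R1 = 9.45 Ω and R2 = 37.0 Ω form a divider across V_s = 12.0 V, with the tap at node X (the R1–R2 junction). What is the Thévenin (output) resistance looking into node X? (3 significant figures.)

R_th ≈ 7.53 Ω

With V_s suppressed (replaced by a short), R_th = R1 ‖ R2 = (9.450 × 37.0)/(9.450 + 37.0) = 7.527 Ω.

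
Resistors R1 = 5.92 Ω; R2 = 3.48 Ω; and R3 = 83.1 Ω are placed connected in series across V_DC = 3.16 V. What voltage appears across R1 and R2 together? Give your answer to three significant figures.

V ≈ 0.321 V

Series total: ΣR = 5.92 + 3.48 + 83.1 = 92.50 Ω.
R_{R1..R2} = 5.92 + 3.48 = 9.400 Ω.
V = V_DC · R/ΣR = 3.16 × 0.1016 = 0.3211 V.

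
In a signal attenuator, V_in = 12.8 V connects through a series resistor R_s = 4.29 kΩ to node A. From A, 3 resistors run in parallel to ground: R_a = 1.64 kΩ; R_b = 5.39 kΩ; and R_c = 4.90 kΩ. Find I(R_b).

I ≈ 0.449 mA

Equivalent of the parallel group: R_p = 1.001 kΩ.
V_A = 12.8 × 1.001/5.291 = 2.421 V.
I(R_b) = V_A / R_b = 2.421/5.39 = 0.4491 mA.
(Equivalently: I_total = 2.419 mA, then current-divider fraction G_k/ΣG = 0.1856.)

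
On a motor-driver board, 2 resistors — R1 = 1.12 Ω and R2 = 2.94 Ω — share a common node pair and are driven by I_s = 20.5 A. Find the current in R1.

I ≈ 14.8 A

For two parallel branches, I_k = I_s · (other R)/(sum of R).
So I = 20.5 × 2.94/4.060 = 14.84 A.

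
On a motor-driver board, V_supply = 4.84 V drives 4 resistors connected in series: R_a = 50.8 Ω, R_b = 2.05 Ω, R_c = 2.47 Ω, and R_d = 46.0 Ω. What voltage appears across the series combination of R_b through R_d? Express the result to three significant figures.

Total series resistance ΣR = 50.8 + 2.05 + 2.47 + 46.0 = 101.3 Ω.
R_{R_b..R_d} = 2.05 + 2.47 + 46.0 = 50.52 Ω.
Voltage divider: V = V_supply · (50.52 / 101.3) = 4.84 × 0.4986 = 2.413 V.

V ≈ 2.41 V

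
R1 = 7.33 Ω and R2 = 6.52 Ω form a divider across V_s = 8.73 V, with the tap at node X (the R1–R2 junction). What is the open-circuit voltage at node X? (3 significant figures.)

V_th is the unloaded tap voltage: V_s · R2/(R1+R2) = 8.73 × 0.4708 = 4.110 V.

V_th ≈ 4.11 V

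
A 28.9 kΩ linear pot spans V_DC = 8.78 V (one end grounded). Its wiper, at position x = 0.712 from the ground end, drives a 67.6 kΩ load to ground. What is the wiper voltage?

The pot divides into 8.323 kΩ above the wiper and 20.58 kΩ below.
(x·R_p) ‖ R_L = 15.78 kΩ.
Then V_out = V_DC · 15.78/(8.323 + 15.78) = 5.748 V.
(Unloaded: V_out = x·V_DC = 6.25 V.)

V_out ≈ 5.75 V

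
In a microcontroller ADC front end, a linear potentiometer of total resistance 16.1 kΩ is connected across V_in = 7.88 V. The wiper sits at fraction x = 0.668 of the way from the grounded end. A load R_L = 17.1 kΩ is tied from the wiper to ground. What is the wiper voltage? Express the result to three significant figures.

The pot divides into 5.345 kΩ above the wiper and 10.75 kΩ below.
(x·R_p) ‖ R_L = 6.602 kΩ.
Loaded-divider output: V_out = 7.88 × 0.5526 = 4.355 V.

V_out ≈ 4.35 V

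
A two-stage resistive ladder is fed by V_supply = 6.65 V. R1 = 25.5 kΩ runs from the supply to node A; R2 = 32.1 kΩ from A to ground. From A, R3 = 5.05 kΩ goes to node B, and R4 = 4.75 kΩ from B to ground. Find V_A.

V_A ≈ 1.51 V

Looking into the second stage from A: R3 + R4 = 9.800 kΩ appears in parallel with R2.
R2 ‖ (R3+R4) = 7.508 kΩ.
So V_A = 6.65 × 0.2275 = 1.513 V.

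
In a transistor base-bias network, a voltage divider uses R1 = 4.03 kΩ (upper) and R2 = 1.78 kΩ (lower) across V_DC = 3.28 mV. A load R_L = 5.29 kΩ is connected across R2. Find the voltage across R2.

The load sits in parallel with R2, giving an effective lower resistance R2' = R2·R_L/(R2+R_L) = 1.332 kΩ.
Now apply the divider: V_out = 3.28 × 0.2484 = 0.8147 mV.
(Unloaded it would be 1.00 mV; the load pulls it down.)

V_out ≈ 0.815 mV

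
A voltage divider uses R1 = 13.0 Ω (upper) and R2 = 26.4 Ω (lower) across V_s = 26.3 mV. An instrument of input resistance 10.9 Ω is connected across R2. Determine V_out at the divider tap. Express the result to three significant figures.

V_out ≈ 9.79 mV

R2 ‖ R_L = (26.4 × 10.9)/(26.4 + 10.9) = 7.715 Ω.
Now apply the divider: V_out = 26.3 × 0.3724 = 9.795 mV.
(Unloaded it would be 17.6 mV; the load pulls it down.)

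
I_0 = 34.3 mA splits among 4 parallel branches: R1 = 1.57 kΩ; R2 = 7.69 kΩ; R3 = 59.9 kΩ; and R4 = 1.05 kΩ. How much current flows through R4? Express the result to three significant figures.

Conductances: ΣG = 1/1.57 + 1/7.69 + 1/59.9 + 1/1.05 = 1.736 (1/kΩ).
By the current-divider rule, I = I_0 · G_k/ΣG = 34.3 × 0.5486 = 18.82 mA.

I ≈ 18.8 mA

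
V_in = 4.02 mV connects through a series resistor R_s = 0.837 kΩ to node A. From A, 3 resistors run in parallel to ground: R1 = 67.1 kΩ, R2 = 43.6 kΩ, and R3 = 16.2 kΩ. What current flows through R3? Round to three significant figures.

I ≈ 0.229 µA

Combine the parallel branches: R_p = (1/67.1 + 1/43.6 + 1/16.2)⁻¹ = 10.04 kΩ.
V_A = 4.02 × 10.04/10.88 = 3.711 mV.
Branch current I = V_A/R3 = 3.711/16.2 = 0.2291 µA.
(Check via current divider: I_total = 0.3695 µA; share G_k/ΣG = 0.6200 → same result.)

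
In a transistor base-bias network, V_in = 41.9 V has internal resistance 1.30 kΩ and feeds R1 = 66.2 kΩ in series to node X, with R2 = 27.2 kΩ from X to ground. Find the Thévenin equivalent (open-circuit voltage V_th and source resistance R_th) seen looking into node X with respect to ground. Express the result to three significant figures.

R1' = 1.30 + 66.2 = 67.50 kΩ (source resistance + R1).
V_th is the unloaded tap voltage: V_in · R2/(R1'+R2) = 41.9 × 0.2872 = 12.03 V.
Zeroing V_in shorts the top of R1' to ground, so R_th = R1' ‖ R2 = 19.39 kΩ.

V_th ≈ 12.0 V, R_th ≈ 19.4 kΩ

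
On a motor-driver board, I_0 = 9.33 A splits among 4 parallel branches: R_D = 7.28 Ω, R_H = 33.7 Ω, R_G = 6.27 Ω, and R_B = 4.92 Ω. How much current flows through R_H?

I ≈ 0.523 A

Total conductance ΣG = 1/7.28 + 1/33.7 + 1/6.27 + 1/4.92 = 0.5298 (units of 1/Ω).
R_H takes the fraction G_k/ΣG = 0.02967/0.5298 = 0.05601, so I = 9.33 × 0.05601 = 0.5226 A.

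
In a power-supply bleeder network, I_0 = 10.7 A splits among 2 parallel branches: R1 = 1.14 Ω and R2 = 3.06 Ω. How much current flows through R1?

Two-branch current divider: I_k = I_0 · R_other/(R_1 + R_2).
So I = 10.7 × 3.06/4.200 = 7.796 A.

I ≈ 7.80 A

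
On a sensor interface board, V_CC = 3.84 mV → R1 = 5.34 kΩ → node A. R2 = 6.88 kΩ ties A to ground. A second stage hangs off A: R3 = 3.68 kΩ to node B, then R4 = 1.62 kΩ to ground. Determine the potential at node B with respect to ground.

The second stage (R3 + R4 = 5.300 kΩ) loads node A in parallel with R2.
R2 ‖ (R3+R4) = 2.994 kΩ.
First divider: V_A = V_CC · 2.994/(5.34 + 2.994) = 1.379 mV.
Stage 2 is unloaded, so V_B = V_A · R4/(R3+R4) = 1.379 × 1.62/5.300 = 0.4216 mV.

V_B ≈ 0.422 mV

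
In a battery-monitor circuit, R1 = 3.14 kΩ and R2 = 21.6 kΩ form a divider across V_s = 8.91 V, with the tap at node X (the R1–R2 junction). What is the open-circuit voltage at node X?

With X open, the divider is unloaded: V_th = 8.91 × 21.6/24.74 = 7.779 V.

V_th ≈ 7.78 V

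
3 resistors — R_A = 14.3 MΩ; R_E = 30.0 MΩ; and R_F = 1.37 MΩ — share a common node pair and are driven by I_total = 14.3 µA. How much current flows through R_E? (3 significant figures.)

I ≈ 0.572 µA

ΣG = 1/14.3 + 1/30.0 + 1/1.37 = 0.8332.
R_E takes the fraction G_k/ΣG = 0.03333/0.8332 = 0.04001, so I = 14.3 × 0.04001 = 0.5721 µA.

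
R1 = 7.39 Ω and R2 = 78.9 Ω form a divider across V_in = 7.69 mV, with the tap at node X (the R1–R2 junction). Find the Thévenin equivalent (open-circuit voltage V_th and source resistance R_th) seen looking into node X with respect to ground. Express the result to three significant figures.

With X open, the divider is unloaded: V_th = 7.69 × 78.9/86.29 = 7.031 mV.
With V_in suppressed (replaced by a short), R_th = R1 ‖ R2 = (7.390 × 78.9)/(7.390 + 78.9) = 6.757 Ω.

V_th ≈ 7.03 mV, R_th ≈ 6.76 Ω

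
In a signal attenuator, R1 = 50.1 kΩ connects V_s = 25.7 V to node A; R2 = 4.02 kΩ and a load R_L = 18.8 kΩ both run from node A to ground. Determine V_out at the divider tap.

V_out ≈ 1.59 V

First combine the lower leg with the load: R2 ‖ R_L = 3.312 kΩ.
Then V_out = V_s · R2'/(R1 + R2') = 25.7 × 3.312/53.41 = 1.594 V.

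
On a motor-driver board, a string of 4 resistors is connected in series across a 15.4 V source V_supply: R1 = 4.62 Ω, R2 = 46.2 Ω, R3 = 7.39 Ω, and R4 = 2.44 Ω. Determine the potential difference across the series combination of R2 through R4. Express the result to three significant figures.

V ≈ 14.2 V

Series total: ΣR = 4.62 + 46.2 + 7.39 + 2.44 = 60.65 Ω.
R_{R2..R4} = 46.2 + 7.39 + 2.44 = 56.03 Ω.
V = V_supply · R/ΣR = 15.4 × 0.9238 = 14.23 V.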